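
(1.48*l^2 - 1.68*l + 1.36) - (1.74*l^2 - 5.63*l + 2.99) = -0.26*l^2 + 3.95*l - 1.63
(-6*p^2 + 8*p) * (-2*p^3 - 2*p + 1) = 12*p^5 - 16*p^4 + 12*p^3 - 22*p^2 + 8*p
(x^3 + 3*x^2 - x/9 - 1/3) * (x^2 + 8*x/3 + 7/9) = x^5 + 17*x^4/3 + 26*x^3/3 + 46*x^2/27 - 79*x/81 - 7/27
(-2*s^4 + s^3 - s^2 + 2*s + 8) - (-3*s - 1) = -2*s^4 + s^3 - s^2 + 5*s + 9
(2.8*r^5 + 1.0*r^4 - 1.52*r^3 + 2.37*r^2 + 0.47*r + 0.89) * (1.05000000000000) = 2.94*r^5 + 1.05*r^4 - 1.596*r^3 + 2.4885*r^2 + 0.4935*r + 0.9345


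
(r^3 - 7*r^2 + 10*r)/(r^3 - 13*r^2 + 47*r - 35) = r*(r - 2)/(r^2 - 8*r + 7)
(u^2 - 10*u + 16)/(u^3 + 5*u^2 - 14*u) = (u - 8)/(u*(u + 7))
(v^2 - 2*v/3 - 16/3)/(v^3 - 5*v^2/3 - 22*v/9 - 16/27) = 9*(v + 2)/(9*v^2 + 9*v + 2)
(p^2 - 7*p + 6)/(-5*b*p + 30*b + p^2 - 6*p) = (p - 1)/(-5*b + p)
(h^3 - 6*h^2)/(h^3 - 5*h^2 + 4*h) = h*(h - 6)/(h^2 - 5*h + 4)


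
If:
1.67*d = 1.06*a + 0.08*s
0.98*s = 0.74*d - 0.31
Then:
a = 2.01096379398266*s + 0.659994900560938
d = 1.32432432432432*s + 0.418918918918919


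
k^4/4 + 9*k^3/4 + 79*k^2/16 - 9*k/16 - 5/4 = (k/4 + 1)*(k - 1/2)*(k + 1/2)*(k + 5)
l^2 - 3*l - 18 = (l - 6)*(l + 3)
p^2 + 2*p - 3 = (p - 1)*(p + 3)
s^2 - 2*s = s*(s - 2)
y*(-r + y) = -r*y + y^2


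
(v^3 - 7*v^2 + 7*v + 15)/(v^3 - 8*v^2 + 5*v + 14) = (v^2 - 8*v + 15)/(v^2 - 9*v + 14)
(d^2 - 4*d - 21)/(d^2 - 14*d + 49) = (d + 3)/(d - 7)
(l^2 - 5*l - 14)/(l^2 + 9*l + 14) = (l - 7)/(l + 7)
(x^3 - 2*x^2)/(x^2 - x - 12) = x^2*(2 - x)/(-x^2 + x + 12)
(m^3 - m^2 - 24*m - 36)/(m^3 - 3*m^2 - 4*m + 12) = (m^2 - 3*m - 18)/(m^2 - 5*m + 6)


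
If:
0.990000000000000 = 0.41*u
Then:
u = 2.41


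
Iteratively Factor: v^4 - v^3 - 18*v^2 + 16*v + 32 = (v - 2)*(v^3 + v^2 - 16*v - 16) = (v - 2)*(v + 4)*(v^2 - 3*v - 4) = (v - 4)*(v - 2)*(v + 4)*(v + 1)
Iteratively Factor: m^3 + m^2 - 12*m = (m + 4)*(m^2 - 3*m) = (m - 3)*(m + 4)*(m)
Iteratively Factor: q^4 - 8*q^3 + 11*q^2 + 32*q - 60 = (q - 3)*(q^3 - 5*q^2 - 4*q + 20) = (q - 3)*(q + 2)*(q^2 - 7*q + 10) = (q - 5)*(q - 3)*(q + 2)*(q - 2)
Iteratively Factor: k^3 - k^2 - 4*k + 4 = (k - 1)*(k^2 - 4) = (k - 2)*(k - 1)*(k + 2)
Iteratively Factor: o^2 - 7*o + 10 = (o - 2)*(o - 5)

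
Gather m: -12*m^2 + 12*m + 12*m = -12*m^2 + 24*m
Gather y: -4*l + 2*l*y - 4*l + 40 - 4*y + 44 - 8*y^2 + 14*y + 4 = -8*l - 8*y^2 + y*(2*l + 10) + 88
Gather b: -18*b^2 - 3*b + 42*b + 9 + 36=-18*b^2 + 39*b + 45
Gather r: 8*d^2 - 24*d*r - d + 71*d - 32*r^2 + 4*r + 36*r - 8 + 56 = 8*d^2 + 70*d - 32*r^2 + r*(40 - 24*d) + 48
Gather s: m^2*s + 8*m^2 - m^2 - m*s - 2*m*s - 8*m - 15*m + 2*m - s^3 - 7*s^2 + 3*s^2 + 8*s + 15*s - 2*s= 7*m^2 - 21*m - s^3 - 4*s^2 + s*(m^2 - 3*m + 21)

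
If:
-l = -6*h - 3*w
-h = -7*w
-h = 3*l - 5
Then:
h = 35/142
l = 225/142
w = 5/142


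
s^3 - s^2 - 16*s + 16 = (s - 4)*(s - 1)*(s + 4)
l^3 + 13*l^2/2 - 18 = (l - 3/2)*(l + 2)*(l + 6)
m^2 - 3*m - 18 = (m - 6)*(m + 3)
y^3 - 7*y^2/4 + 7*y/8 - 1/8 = (y - 1)*(y - 1/2)*(y - 1/4)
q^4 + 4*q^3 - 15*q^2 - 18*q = q*(q - 3)*(q + 1)*(q + 6)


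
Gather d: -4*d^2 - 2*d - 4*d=-4*d^2 - 6*d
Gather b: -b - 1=-b - 1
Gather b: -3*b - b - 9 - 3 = -4*b - 12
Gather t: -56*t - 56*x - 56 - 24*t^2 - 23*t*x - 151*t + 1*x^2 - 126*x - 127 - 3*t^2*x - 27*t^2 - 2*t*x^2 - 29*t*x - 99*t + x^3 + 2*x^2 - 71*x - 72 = t^2*(-3*x - 51) + t*(-2*x^2 - 52*x - 306) + x^3 + 3*x^2 - 253*x - 255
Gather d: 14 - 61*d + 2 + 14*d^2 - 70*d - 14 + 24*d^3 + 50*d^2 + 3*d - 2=24*d^3 + 64*d^2 - 128*d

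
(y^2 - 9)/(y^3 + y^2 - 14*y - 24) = (y - 3)/(y^2 - 2*y - 8)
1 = 1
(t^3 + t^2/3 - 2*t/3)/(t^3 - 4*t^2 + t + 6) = t*(3*t - 2)/(3*(t^2 - 5*t + 6))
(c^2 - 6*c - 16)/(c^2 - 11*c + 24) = (c + 2)/(c - 3)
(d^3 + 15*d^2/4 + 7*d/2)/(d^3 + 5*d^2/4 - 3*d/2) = (4*d + 7)/(4*d - 3)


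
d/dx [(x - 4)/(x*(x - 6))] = (-x^2 + 8*x - 24)/(x^2*(x^2 - 12*x + 36))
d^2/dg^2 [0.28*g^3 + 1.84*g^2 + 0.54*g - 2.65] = 1.68*g + 3.68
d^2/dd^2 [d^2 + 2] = 2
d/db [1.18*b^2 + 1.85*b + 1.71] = 2.36*b + 1.85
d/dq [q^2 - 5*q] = 2*q - 5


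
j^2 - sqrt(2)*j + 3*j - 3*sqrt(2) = (j + 3)*(j - sqrt(2))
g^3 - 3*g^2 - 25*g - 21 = (g - 7)*(g + 1)*(g + 3)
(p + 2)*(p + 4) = p^2 + 6*p + 8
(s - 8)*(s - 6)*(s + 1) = s^3 - 13*s^2 + 34*s + 48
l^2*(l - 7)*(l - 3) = l^4 - 10*l^3 + 21*l^2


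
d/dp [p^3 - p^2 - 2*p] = 3*p^2 - 2*p - 2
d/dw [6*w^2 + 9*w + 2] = 12*w + 9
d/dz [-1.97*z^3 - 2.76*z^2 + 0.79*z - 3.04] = -5.91*z^2 - 5.52*z + 0.79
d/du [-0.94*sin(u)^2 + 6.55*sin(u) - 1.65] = (6.55 - 1.88*sin(u))*cos(u)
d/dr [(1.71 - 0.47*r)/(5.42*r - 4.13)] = (30.260923 - 39.712882*r)/(5.42*r - 4.13)^3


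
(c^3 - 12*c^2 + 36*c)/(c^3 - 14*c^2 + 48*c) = (c - 6)/(c - 8)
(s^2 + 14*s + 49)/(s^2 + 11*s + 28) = (s + 7)/(s + 4)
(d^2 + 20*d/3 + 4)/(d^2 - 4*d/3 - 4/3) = (d + 6)/(d - 2)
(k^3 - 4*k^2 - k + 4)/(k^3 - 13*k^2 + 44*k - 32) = (k + 1)/(k - 8)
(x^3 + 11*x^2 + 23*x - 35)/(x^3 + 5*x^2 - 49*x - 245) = (x - 1)/(x - 7)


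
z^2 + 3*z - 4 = (z - 1)*(z + 4)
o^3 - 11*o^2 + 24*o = o*(o - 8)*(o - 3)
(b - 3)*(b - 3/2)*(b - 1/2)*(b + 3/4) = b^4 - 17*b^3/4 + 3*b^2 + 45*b/16 - 27/16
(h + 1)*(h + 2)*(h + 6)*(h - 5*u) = h^4 - 5*h^3*u + 9*h^3 - 45*h^2*u + 20*h^2 - 100*h*u + 12*h - 60*u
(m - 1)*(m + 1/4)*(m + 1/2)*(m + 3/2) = m^4 + 5*m^3/4 - m^2 - 17*m/16 - 3/16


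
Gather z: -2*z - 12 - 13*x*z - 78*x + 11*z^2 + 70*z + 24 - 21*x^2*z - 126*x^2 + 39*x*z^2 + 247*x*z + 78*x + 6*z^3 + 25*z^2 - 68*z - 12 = -126*x^2 + 6*z^3 + z^2*(39*x + 36) + z*(-21*x^2 + 234*x)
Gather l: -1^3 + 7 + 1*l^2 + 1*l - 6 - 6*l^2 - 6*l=-5*l^2 - 5*l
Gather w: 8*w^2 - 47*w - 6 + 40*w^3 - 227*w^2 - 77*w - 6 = 40*w^3 - 219*w^2 - 124*w - 12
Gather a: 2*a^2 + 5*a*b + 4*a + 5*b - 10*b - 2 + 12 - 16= 2*a^2 + a*(5*b + 4) - 5*b - 6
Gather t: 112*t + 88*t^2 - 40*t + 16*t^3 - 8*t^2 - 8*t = 16*t^3 + 80*t^2 + 64*t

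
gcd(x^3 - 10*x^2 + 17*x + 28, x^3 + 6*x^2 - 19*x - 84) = x - 4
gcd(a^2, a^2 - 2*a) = a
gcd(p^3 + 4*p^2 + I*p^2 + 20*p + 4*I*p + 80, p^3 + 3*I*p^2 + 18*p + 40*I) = p^2 + I*p + 20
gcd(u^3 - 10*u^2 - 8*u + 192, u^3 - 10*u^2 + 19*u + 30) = u - 6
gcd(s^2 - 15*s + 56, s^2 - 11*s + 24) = s - 8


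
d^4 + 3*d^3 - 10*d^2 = d^2*(d - 2)*(d + 5)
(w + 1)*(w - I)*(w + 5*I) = w^3 + w^2 + 4*I*w^2 + 5*w + 4*I*w + 5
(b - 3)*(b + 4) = b^2 + b - 12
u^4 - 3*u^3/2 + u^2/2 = u^2*(u - 1)*(u - 1/2)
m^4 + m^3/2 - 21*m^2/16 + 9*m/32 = m*(m - 3/4)*(m - 1/4)*(m + 3/2)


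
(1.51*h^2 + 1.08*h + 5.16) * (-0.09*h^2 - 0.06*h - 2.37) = -0.1359*h^4 - 0.1878*h^3 - 4.1079*h^2 - 2.8692*h - 12.2292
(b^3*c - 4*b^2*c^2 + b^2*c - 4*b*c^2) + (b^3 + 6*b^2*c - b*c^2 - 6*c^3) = b^3*c + b^3 - 4*b^2*c^2 + 7*b^2*c - 5*b*c^2 - 6*c^3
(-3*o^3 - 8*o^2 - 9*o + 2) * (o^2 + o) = -3*o^5 - 11*o^4 - 17*o^3 - 7*o^2 + 2*o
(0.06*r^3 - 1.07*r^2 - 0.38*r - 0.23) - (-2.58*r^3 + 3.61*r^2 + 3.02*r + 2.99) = 2.64*r^3 - 4.68*r^2 - 3.4*r - 3.22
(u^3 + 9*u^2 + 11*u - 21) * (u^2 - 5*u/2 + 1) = u^5 + 13*u^4/2 - 21*u^3/2 - 79*u^2/2 + 127*u/2 - 21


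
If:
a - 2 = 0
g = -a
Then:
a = 2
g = -2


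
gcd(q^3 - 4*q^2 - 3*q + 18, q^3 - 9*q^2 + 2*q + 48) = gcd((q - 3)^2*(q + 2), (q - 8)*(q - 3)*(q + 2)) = q^2 - q - 6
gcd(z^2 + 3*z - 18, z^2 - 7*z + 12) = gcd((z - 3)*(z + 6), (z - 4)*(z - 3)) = z - 3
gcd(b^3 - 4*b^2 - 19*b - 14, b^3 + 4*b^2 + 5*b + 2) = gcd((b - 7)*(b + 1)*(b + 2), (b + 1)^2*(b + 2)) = b^2 + 3*b + 2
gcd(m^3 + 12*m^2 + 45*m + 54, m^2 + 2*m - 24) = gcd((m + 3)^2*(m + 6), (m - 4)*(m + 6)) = m + 6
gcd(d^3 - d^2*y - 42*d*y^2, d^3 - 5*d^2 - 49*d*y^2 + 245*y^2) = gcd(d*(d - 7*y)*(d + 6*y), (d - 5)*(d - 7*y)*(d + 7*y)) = -d + 7*y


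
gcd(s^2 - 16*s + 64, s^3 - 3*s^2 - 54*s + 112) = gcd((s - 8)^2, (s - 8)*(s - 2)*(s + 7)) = s - 8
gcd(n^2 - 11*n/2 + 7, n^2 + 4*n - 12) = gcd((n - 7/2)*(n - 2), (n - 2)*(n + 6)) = n - 2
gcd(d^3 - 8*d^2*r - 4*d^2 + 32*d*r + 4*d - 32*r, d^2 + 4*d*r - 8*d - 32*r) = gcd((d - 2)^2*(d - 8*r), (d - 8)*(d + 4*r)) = 1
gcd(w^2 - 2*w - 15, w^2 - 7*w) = 1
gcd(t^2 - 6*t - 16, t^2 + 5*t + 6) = t + 2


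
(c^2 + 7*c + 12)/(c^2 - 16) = (c + 3)/(c - 4)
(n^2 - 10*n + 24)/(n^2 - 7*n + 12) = (n - 6)/(n - 3)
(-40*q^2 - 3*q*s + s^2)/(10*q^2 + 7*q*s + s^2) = (-8*q + s)/(2*q + s)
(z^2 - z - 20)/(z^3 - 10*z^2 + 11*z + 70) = (z + 4)/(z^2 - 5*z - 14)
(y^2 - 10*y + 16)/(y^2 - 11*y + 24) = (y - 2)/(y - 3)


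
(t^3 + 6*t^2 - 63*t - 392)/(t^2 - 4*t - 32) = (t^2 + 14*t + 49)/(t + 4)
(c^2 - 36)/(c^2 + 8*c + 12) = (c - 6)/(c + 2)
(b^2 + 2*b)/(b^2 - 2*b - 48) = b*(b + 2)/(b^2 - 2*b - 48)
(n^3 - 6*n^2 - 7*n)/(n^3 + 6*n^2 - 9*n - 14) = n*(n - 7)/(n^2 + 5*n - 14)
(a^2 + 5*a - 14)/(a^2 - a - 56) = (a - 2)/(a - 8)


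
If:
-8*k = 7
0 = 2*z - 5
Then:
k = -7/8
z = 5/2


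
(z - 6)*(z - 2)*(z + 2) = z^3 - 6*z^2 - 4*z + 24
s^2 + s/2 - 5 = (s - 2)*(s + 5/2)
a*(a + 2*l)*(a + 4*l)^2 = a^4 + 10*a^3*l + 32*a^2*l^2 + 32*a*l^3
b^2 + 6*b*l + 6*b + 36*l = (b + 6)*(b + 6*l)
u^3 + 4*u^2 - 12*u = u*(u - 2)*(u + 6)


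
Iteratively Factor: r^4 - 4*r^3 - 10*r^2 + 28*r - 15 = (r + 3)*(r^3 - 7*r^2 + 11*r - 5) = (r - 1)*(r + 3)*(r^2 - 6*r + 5) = (r - 5)*(r - 1)*(r + 3)*(r - 1)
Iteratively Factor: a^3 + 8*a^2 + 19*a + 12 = (a + 4)*(a^2 + 4*a + 3) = (a + 3)*(a + 4)*(a + 1)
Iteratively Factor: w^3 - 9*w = (w)*(w^2 - 9) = w*(w - 3)*(w + 3)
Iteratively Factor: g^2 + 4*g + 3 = (g + 3)*(g + 1)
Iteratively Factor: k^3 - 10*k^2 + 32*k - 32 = (k - 4)*(k^2 - 6*k + 8) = (k - 4)*(k - 2)*(k - 4)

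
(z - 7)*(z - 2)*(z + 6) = z^3 - 3*z^2 - 40*z + 84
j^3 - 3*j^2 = j^2*(j - 3)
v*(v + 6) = v^2 + 6*v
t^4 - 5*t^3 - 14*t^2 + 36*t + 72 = (t - 6)*(t - 3)*(t + 2)^2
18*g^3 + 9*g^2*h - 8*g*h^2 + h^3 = (-6*g + h)*(-3*g + h)*(g + h)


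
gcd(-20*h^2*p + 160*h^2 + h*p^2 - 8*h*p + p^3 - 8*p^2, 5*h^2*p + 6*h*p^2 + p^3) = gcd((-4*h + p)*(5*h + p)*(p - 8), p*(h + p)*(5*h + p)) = 5*h + p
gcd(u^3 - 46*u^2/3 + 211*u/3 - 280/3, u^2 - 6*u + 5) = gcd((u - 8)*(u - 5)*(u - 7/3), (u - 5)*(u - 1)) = u - 5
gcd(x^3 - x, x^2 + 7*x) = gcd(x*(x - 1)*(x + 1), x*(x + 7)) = x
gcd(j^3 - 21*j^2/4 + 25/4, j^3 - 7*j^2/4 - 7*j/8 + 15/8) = j^2 - j/4 - 5/4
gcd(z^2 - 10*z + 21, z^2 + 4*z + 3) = 1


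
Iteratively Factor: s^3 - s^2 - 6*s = (s - 3)*(s^2 + 2*s) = (s - 3)*(s + 2)*(s)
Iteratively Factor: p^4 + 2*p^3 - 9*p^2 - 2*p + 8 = (p - 1)*(p^3 + 3*p^2 - 6*p - 8) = (p - 2)*(p - 1)*(p^2 + 5*p + 4) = (p - 2)*(p - 1)*(p + 4)*(p + 1)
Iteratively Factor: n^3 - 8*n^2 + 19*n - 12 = (n - 3)*(n^2 - 5*n + 4) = (n - 3)*(n - 1)*(n - 4)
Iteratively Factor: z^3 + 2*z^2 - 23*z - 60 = (z + 4)*(z^2 - 2*z - 15) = (z - 5)*(z + 4)*(z + 3)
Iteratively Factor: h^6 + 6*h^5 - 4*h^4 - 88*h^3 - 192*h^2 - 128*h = (h + 2)*(h^5 + 4*h^4 - 12*h^3 - 64*h^2 - 64*h) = (h + 2)*(h + 4)*(h^4 - 12*h^2 - 16*h) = h*(h + 2)*(h + 4)*(h^3 - 12*h - 16) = h*(h + 2)^2*(h + 4)*(h^2 - 2*h - 8) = h*(h - 4)*(h + 2)^2*(h + 4)*(h + 2)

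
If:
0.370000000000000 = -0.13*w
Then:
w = -2.85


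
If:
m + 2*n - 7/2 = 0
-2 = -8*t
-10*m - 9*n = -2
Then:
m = -5/2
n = 3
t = 1/4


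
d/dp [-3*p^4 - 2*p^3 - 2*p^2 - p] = -12*p^3 - 6*p^2 - 4*p - 1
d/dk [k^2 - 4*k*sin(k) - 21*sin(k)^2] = -4*k*cos(k) + 2*k - 4*sin(k) - 21*sin(2*k)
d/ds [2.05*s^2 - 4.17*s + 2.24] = 4.1*s - 4.17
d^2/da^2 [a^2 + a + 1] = 2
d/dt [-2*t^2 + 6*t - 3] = 6 - 4*t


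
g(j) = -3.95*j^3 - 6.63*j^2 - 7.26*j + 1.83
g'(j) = -11.85*j^2 - 13.26*j - 7.26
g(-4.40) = 241.89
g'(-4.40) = -178.33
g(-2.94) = 66.25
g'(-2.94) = -70.70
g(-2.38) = 34.80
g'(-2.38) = -42.82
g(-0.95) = 6.13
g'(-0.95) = -5.36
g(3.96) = -376.18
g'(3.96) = -245.60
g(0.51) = -4.12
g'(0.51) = -17.10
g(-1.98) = 20.87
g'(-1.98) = -27.46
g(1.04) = -17.33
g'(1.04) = -33.87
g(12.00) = -7865.61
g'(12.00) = -1872.78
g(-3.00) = 70.59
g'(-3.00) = -74.13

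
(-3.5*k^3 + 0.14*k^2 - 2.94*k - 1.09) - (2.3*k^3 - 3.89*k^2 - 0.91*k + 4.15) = -5.8*k^3 + 4.03*k^2 - 2.03*k - 5.24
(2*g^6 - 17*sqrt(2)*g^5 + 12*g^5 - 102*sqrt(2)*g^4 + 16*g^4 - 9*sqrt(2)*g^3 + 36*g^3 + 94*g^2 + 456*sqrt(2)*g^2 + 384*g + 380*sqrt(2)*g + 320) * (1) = 2*g^6 - 17*sqrt(2)*g^5 + 12*g^5 - 102*sqrt(2)*g^4 + 16*g^4 - 9*sqrt(2)*g^3 + 36*g^3 + 94*g^2 + 456*sqrt(2)*g^2 + 384*g + 380*sqrt(2)*g + 320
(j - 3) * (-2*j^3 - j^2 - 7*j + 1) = -2*j^4 + 5*j^3 - 4*j^2 + 22*j - 3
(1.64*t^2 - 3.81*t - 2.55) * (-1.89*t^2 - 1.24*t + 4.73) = -3.0996*t^4 + 5.1673*t^3 + 17.3011*t^2 - 14.8593*t - 12.0615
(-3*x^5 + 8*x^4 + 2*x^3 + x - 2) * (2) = -6*x^5 + 16*x^4 + 4*x^3 + 2*x - 4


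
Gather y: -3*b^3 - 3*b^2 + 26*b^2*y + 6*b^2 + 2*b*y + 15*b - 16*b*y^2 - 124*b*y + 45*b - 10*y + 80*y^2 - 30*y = -3*b^3 + 3*b^2 + 60*b + y^2*(80 - 16*b) + y*(26*b^2 - 122*b - 40)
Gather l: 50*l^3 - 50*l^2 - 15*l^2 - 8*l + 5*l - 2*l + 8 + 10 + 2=50*l^3 - 65*l^2 - 5*l + 20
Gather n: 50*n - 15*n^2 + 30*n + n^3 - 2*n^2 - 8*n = n^3 - 17*n^2 + 72*n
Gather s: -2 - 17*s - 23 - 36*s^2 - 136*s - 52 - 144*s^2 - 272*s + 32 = -180*s^2 - 425*s - 45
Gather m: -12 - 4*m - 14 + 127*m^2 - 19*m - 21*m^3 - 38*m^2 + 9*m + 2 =-21*m^3 + 89*m^2 - 14*m - 24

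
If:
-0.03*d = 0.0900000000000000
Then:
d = -3.00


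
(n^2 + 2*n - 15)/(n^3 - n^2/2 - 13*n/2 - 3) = 2*(n + 5)/(2*n^2 + 5*n + 2)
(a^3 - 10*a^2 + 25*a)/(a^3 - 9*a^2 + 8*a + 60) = a*(a - 5)/(a^2 - 4*a - 12)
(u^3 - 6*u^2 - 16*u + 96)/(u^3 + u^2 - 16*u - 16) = (u - 6)/(u + 1)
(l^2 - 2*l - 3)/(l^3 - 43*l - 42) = (l - 3)/(l^2 - l - 42)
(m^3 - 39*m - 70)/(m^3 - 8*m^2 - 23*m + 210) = (m + 2)/(m - 6)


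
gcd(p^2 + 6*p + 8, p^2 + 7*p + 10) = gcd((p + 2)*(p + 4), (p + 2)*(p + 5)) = p + 2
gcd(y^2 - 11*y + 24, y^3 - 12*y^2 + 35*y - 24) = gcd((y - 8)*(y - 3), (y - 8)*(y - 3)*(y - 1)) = y^2 - 11*y + 24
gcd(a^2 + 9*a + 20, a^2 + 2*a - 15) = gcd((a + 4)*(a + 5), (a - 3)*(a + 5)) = a + 5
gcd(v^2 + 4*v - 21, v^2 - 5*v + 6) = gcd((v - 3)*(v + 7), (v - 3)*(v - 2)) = v - 3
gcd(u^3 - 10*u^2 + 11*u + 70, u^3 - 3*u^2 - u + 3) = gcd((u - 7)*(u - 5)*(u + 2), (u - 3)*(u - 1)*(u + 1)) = 1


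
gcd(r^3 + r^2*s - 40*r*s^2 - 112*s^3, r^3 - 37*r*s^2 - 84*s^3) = r^2 - 3*r*s - 28*s^2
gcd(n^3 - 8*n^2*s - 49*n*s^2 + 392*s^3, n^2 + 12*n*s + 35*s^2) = n + 7*s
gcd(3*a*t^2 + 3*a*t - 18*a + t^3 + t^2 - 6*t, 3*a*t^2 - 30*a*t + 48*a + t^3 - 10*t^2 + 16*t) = 3*a*t - 6*a + t^2 - 2*t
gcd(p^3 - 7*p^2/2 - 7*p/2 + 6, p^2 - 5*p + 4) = p^2 - 5*p + 4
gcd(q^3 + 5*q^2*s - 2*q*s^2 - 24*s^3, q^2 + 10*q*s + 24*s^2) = q + 4*s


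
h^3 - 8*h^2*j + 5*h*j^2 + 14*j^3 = (h - 7*j)*(h - 2*j)*(h + j)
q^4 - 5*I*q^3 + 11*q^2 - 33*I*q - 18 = (q - 6*I)*(q - I)^2*(q + 3*I)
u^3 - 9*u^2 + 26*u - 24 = (u - 4)*(u - 3)*(u - 2)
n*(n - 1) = n^2 - n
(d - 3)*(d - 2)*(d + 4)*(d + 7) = d^4 + 6*d^3 - 21*d^2 - 74*d + 168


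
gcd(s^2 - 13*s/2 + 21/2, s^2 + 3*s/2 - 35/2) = s - 7/2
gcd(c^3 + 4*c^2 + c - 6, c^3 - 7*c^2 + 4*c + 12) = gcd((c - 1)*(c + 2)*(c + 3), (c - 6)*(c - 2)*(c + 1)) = 1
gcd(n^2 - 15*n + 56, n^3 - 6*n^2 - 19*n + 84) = n - 7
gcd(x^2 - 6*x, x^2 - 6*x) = x^2 - 6*x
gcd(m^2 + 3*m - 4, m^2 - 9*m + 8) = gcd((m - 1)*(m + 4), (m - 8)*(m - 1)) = m - 1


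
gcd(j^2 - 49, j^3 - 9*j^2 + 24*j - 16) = 1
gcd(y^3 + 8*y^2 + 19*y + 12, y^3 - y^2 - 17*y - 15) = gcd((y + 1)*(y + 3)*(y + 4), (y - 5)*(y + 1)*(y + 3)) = y^2 + 4*y + 3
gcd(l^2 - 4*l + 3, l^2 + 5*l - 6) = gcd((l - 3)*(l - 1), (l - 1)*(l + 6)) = l - 1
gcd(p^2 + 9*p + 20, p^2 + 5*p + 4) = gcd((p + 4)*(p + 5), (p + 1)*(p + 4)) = p + 4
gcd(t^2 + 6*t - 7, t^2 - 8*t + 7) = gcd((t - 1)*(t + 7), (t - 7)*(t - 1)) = t - 1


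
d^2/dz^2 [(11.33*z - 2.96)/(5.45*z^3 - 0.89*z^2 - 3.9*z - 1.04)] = (2019.17595*z^5 - 1384.76979*z^4 + 729.306966*z^3 + 1134.042384*z^2 - 225.230928*z - 176.472608)/(161.878625*z^9 - 79.305675*z^8 - 334.568415*z^7 + 20.124931*z^6 + 269.68305*z^5 + 89.549148*z^4 - 63.29388*z^3 - 50.343072*z^2 - 12.65472*z - 1.124864)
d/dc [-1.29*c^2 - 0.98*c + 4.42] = -2.58*c - 0.98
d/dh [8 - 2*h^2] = -4*h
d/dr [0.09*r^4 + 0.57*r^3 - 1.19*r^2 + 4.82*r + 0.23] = 0.36*r^3 + 1.71*r^2 - 2.38*r + 4.82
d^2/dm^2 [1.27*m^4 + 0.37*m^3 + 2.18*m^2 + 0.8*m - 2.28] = 15.24*m^2 + 2.22*m + 4.36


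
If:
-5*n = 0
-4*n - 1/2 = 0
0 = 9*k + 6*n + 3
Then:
No Solution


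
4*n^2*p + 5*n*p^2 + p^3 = p*(n + p)*(4*n + p)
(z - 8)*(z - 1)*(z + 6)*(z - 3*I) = z^4 - 3*z^3 - 3*I*z^3 - 46*z^2 + 9*I*z^2 + 48*z + 138*I*z - 144*I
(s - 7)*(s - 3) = s^2 - 10*s + 21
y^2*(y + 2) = y^3 + 2*y^2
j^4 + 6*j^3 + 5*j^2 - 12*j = j*(j - 1)*(j + 3)*(j + 4)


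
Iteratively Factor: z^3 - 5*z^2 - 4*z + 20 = (z + 2)*(z^2 - 7*z + 10) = (z - 5)*(z + 2)*(z - 2)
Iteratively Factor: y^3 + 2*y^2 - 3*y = (y)*(y^2 + 2*y - 3) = y*(y - 1)*(y + 3)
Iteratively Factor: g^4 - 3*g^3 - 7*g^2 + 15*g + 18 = (g + 2)*(g^3 - 5*g^2 + 3*g + 9) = (g + 1)*(g + 2)*(g^2 - 6*g + 9) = (g - 3)*(g + 1)*(g + 2)*(g - 3)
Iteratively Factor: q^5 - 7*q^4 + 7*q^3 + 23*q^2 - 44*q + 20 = (q - 1)*(q^4 - 6*q^3 + q^2 + 24*q - 20) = (q - 1)*(q + 2)*(q^3 - 8*q^2 + 17*q - 10) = (q - 2)*(q - 1)*(q + 2)*(q^2 - 6*q + 5) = (q - 5)*(q - 2)*(q - 1)*(q + 2)*(q - 1)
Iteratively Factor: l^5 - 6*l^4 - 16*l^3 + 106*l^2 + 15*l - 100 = (l + 1)*(l^4 - 7*l^3 - 9*l^2 + 115*l - 100) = (l - 5)*(l + 1)*(l^3 - 2*l^2 - 19*l + 20) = (l - 5)*(l + 1)*(l + 4)*(l^2 - 6*l + 5) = (l - 5)^2*(l + 1)*(l + 4)*(l - 1)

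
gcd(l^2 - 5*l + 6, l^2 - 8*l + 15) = l - 3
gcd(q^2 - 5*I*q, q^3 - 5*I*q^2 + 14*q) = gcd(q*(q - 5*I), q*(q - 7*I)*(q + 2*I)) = q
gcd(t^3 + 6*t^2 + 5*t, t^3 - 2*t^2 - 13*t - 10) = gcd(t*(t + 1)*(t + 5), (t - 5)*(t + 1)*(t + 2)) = t + 1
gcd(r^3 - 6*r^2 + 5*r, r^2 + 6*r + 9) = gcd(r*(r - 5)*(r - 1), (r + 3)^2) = 1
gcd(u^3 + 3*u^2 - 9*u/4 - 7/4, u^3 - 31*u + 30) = u - 1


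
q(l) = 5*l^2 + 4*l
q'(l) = 10*l + 4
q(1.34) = 14.34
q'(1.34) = 17.40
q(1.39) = 15.22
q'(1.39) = 17.90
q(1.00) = 9.00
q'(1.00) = 14.00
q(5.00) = 145.00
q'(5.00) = 54.00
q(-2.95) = 31.71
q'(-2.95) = -25.50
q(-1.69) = 7.52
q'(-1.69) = -12.90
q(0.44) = 2.73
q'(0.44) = 8.40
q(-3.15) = 37.01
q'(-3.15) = -27.50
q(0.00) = 0.00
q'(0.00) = 4.00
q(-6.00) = 156.00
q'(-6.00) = -56.00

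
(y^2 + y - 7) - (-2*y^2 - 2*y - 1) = 3*y^2 + 3*y - 6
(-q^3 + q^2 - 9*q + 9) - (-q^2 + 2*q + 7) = -q^3 + 2*q^2 - 11*q + 2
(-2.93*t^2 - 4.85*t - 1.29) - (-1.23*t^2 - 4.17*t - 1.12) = -1.7*t^2 - 0.68*t - 0.17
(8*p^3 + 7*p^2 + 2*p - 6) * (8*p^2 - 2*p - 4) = 64*p^5 + 40*p^4 - 30*p^3 - 80*p^2 + 4*p + 24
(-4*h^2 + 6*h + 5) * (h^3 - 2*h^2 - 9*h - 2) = -4*h^5 + 14*h^4 + 29*h^3 - 56*h^2 - 57*h - 10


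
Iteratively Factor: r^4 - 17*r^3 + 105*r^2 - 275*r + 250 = (r - 5)*(r^3 - 12*r^2 + 45*r - 50) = (r - 5)^2*(r^2 - 7*r + 10) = (r - 5)^2*(r - 2)*(r - 5)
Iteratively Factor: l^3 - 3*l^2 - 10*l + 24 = (l - 2)*(l^2 - l - 12) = (l - 4)*(l - 2)*(l + 3)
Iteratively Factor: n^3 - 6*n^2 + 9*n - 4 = (n - 1)*(n^2 - 5*n + 4) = (n - 1)^2*(n - 4)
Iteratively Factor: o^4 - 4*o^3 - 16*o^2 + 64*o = (o - 4)*(o^3 - 16*o) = (o - 4)*(o + 4)*(o^2 - 4*o) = o*(o - 4)*(o + 4)*(o - 4)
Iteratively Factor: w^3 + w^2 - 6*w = (w + 3)*(w^2 - 2*w) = (w - 2)*(w + 3)*(w)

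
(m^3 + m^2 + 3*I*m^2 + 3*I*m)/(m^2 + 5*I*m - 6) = m*(m + 1)/(m + 2*I)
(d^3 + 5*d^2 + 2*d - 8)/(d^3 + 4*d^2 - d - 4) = (d + 2)/(d + 1)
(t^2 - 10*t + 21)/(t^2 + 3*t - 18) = (t - 7)/(t + 6)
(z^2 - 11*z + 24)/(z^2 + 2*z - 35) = (z^2 - 11*z + 24)/(z^2 + 2*z - 35)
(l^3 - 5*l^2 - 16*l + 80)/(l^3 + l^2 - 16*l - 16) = (l - 5)/(l + 1)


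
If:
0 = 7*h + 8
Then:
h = -8/7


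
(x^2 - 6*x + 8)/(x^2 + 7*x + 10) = (x^2 - 6*x + 8)/(x^2 + 7*x + 10)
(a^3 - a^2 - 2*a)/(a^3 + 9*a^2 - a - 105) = a*(a^2 - a - 2)/(a^3 + 9*a^2 - a - 105)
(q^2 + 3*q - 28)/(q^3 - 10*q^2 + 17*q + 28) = (q + 7)/(q^2 - 6*q - 7)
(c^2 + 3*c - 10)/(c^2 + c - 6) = (c + 5)/(c + 3)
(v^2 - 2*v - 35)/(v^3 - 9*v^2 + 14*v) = (v + 5)/(v*(v - 2))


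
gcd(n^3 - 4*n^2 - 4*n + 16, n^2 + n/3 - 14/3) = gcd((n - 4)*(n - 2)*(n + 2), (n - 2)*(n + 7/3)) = n - 2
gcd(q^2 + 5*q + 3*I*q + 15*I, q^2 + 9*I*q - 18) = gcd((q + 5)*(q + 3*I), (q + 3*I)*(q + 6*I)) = q + 3*I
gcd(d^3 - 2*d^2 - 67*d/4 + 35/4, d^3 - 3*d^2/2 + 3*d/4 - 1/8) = d - 1/2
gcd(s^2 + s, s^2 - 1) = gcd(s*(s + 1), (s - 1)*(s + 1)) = s + 1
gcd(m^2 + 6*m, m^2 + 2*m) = m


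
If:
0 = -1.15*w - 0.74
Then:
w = -0.64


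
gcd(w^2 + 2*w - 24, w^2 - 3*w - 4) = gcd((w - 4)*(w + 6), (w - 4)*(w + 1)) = w - 4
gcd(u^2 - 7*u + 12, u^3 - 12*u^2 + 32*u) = u - 4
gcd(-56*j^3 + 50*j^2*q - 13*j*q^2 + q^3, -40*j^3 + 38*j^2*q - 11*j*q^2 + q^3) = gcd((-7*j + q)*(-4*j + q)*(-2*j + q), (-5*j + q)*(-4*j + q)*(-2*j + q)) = 8*j^2 - 6*j*q + q^2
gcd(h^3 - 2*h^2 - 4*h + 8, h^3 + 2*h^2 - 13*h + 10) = h - 2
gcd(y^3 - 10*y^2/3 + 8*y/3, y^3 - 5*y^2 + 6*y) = y^2 - 2*y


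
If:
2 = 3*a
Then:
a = 2/3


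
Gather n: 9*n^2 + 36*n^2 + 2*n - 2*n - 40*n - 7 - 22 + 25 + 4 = 45*n^2 - 40*n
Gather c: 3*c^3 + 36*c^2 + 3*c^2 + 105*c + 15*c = 3*c^3 + 39*c^2 + 120*c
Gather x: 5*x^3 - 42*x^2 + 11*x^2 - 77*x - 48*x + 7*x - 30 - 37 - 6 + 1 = 5*x^3 - 31*x^2 - 118*x - 72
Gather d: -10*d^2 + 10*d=-10*d^2 + 10*d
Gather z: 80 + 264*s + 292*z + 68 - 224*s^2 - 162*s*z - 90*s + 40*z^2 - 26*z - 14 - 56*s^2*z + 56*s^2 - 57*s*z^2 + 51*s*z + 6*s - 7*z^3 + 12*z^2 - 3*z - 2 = -168*s^2 + 180*s - 7*z^3 + z^2*(52 - 57*s) + z*(-56*s^2 - 111*s + 263) + 132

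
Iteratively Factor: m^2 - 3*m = (m - 3)*(m)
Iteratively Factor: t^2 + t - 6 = (t - 2)*(t + 3)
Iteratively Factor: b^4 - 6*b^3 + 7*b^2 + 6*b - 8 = (b - 1)*(b^3 - 5*b^2 + 2*b + 8) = (b - 1)*(b + 1)*(b^2 - 6*b + 8) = (b - 2)*(b - 1)*(b + 1)*(b - 4)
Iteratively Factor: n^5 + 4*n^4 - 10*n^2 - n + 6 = (n + 1)*(n^4 + 3*n^3 - 3*n^2 - 7*n + 6) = (n + 1)*(n + 2)*(n^3 + n^2 - 5*n + 3) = (n + 1)*(n + 2)*(n + 3)*(n^2 - 2*n + 1) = (n - 1)*(n + 1)*(n + 2)*(n + 3)*(n - 1)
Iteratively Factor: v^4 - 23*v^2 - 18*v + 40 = (v + 2)*(v^3 - 2*v^2 - 19*v + 20) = (v - 1)*(v + 2)*(v^2 - v - 20) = (v - 1)*(v + 2)*(v + 4)*(v - 5)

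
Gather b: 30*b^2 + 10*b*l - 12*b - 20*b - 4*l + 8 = 30*b^2 + b*(10*l - 32) - 4*l + 8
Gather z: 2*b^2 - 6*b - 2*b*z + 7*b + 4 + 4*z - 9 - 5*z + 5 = 2*b^2 + b + z*(-2*b - 1)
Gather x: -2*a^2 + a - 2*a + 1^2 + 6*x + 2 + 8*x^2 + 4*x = -2*a^2 - a + 8*x^2 + 10*x + 3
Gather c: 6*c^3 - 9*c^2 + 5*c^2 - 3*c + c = 6*c^3 - 4*c^2 - 2*c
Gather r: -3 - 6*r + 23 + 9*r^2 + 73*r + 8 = 9*r^2 + 67*r + 28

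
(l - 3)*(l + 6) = l^2 + 3*l - 18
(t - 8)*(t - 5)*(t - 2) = t^3 - 15*t^2 + 66*t - 80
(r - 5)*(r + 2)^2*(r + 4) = r^4 + 3*r^3 - 20*r^2 - 84*r - 80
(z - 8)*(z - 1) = z^2 - 9*z + 8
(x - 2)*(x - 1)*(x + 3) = x^3 - 7*x + 6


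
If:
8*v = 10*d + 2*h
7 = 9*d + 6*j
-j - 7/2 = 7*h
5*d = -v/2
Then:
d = 28/1899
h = -140/211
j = 483/422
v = -280/1899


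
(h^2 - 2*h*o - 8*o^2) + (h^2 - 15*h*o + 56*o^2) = 2*h^2 - 17*h*o + 48*o^2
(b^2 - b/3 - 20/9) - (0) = b^2 - b/3 - 20/9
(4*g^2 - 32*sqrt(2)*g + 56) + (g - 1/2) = 4*g^2 - 32*sqrt(2)*g + g + 111/2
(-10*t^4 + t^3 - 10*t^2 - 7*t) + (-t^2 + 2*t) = -10*t^4 + t^3 - 11*t^2 - 5*t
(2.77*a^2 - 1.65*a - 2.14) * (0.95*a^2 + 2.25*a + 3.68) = 2.6315*a^4 + 4.665*a^3 + 4.4481*a^2 - 10.887*a - 7.8752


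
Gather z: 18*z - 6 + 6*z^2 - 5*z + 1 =6*z^2 + 13*z - 5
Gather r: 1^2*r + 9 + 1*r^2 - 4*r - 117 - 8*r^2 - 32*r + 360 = -7*r^2 - 35*r + 252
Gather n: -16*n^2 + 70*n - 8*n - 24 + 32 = -16*n^2 + 62*n + 8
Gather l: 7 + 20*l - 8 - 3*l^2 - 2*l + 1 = -3*l^2 + 18*l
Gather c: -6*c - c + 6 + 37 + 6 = 49 - 7*c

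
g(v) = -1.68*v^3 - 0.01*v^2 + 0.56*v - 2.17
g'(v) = -5.04*v^2 - 0.02*v + 0.56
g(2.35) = -22.71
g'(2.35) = -27.32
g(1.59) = -8.06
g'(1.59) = -12.21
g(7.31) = -654.85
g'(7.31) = -268.90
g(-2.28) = 16.41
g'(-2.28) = -25.59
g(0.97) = -3.17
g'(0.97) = -4.20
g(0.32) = -2.05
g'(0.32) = 0.04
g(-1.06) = -0.77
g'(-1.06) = -5.08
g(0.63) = -2.24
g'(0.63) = -1.45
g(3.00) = -45.94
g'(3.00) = -44.86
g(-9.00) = 1216.70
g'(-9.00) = -407.50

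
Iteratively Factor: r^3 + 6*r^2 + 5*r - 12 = (r + 4)*(r^2 + 2*r - 3) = (r + 3)*(r + 4)*(r - 1)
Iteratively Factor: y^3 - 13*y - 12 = (y - 4)*(y^2 + 4*y + 3) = (y - 4)*(y + 3)*(y + 1)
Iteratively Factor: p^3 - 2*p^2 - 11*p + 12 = (p - 1)*(p^2 - p - 12) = (p - 1)*(p + 3)*(p - 4)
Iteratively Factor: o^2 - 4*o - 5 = (o - 5)*(o + 1)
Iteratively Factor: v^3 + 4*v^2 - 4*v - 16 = (v - 2)*(v^2 + 6*v + 8) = (v - 2)*(v + 4)*(v + 2)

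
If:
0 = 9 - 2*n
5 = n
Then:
No Solution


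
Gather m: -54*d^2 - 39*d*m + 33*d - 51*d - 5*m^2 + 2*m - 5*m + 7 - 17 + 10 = -54*d^2 - 18*d - 5*m^2 + m*(-39*d - 3)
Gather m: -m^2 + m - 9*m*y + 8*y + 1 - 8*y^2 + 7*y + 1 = -m^2 + m*(1 - 9*y) - 8*y^2 + 15*y + 2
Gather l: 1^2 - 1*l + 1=2 - l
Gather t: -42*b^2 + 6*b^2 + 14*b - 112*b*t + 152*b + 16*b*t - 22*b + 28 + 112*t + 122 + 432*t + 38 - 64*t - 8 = -36*b^2 + 144*b + t*(480 - 96*b) + 180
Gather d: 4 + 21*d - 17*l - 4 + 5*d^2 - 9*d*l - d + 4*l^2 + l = 5*d^2 + d*(20 - 9*l) + 4*l^2 - 16*l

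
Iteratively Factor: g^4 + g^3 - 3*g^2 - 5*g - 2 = (g + 1)*(g^3 - 3*g - 2) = (g + 1)^2*(g^2 - g - 2) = (g + 1)^3*(g - 2)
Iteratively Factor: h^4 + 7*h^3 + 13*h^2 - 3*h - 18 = (h + 3)*(h^3 + 4*h^2 + h - 6) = (h + 3)^2*(h^2 + h - 2) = (h - 1)*(h + 3)^2*(h + 2)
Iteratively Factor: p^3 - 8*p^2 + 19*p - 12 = (p - 3)*(p^2 - 5*p + 4) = (p - 3)*(p - 1)*(p - 4)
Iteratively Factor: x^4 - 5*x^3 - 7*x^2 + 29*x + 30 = (x - 3)*(x^3 - 2*x^2 - 13*x - 10) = (x - 3)*(x + 1)*(x^2 - 3*x - 10) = (x - 3)*(x + 1)*(x + 2)*(x - 5)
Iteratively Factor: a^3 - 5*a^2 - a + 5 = (a - 1)*(a^2 - 4*a - 5) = (a - 5)*(a - 1)*(a + 1)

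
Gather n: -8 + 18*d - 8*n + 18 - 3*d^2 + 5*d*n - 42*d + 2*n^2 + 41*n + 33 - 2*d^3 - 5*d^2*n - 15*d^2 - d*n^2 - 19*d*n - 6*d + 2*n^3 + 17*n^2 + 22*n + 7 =-2*d^3 - 18*d^2 - 30*d + 2*n^3 + n^2*(19 - d) + n*(-5*d^2 - 14*d + 55) + 50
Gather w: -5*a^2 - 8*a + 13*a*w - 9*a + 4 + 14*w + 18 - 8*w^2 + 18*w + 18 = -5*a^2 - 17*a - 8*w^2 + w*(13*a + 32) + 40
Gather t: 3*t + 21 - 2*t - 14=t + 7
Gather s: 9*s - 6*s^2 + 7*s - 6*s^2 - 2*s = -12*s^2 + 14*s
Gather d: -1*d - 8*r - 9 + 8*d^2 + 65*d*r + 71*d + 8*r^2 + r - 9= 8*d^2 + d*(65*r + 70) + 8*r^2 - 7*r - 18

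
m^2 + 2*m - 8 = (m - 2)*(m + 4)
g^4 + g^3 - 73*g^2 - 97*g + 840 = (g - 8)*(g - 3)*(g + 5)*(g + 7)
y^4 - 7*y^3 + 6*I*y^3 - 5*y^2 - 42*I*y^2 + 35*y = y*(y - 7)*(y + I)*(y + 5*I)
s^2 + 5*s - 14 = (s - 2)*(s + 7)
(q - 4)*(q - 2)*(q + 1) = q^3 - 5*q^2 + 2*q + 8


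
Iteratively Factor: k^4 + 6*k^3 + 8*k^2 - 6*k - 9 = (k - 1)*(k^3 + 7*k^2 + 15*k + 9) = (k - 1)*(k + 3)*(k^2 + 4*k + 3) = (k - 1)*(k + 3)^2*(k + 1)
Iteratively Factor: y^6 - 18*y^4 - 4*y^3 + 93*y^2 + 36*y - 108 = (y + 2)*(y^5 - 2*y^4 - 14*y^3 + 24*y^2 + 45*y - 54) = (y - 3)*(y + 2)*(y^4 + y^3 - 11*y^2 - 9*y + 18) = (y - 3)*(y + 2)^2*(y^3 - y^2 - 9*y + 9) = (y - 3)*(y + 2)^2*(y + 3)*(y^2 - 4*y + 3) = (y - 3)*(y - 1)*(y + 2)^2*(y + 3)*(y - 3)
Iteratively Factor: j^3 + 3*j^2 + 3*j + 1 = (j + 1)*(j^2 + 2*j + 1) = (j + 1)^2*(j + 1)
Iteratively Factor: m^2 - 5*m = (m - 5)*(m)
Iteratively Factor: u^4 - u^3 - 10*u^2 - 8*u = (u)*(u^3 - u^2 - 10*u - 8) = u*(u - 4)*(u^2 + 3*u + 2) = u*(u - 4)*(u + 2)*(u + 1)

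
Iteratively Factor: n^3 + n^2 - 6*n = (n - 2)*(n^2 + 3*n) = n*(n - 2)*(n + 3)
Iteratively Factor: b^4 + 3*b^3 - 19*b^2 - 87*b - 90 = (b + 2)*(b^3 + b^2 - 21*b - 45) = (b + 2)*(b + 3)*(b^2 - 2*b - 15) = (b - 5)*(b + 2)*(b + 3)*(b + 3)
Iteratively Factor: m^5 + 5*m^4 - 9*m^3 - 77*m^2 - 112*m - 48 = (m + 1)*(m^4 + 4*m^3 - 13*m^2 - 64*m - 48) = (m + 1)*(m + 4)*(m^3 - 13*m - 12) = (m + 1)^2*(m + 4)*(m^2 - m - 12) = (m + 1)^2*(m + 3)*(m + 4)*(m - 4)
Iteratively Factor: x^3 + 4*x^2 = (x + 4)*(x^2) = x*(x + 4)*(x)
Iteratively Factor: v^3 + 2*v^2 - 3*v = (v)*(v^2 + 2*v - 3) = v*(v - 1)*(v + 3)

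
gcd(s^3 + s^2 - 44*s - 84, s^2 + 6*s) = s + 6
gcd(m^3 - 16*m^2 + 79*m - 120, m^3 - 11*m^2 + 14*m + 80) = m^2 - 13*m + 40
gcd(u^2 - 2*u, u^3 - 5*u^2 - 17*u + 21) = 1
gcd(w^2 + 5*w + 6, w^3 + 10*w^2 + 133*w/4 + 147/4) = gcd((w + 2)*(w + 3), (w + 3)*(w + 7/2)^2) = w + 3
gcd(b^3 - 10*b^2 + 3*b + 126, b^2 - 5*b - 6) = b - 6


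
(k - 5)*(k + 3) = k^2 - 2*k - 15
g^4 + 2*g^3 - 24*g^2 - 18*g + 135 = (g - 3)^2*(g + 3)*(g + 5)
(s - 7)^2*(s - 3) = s^3 - 17*s^2 + 91*s - 147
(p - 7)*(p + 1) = p^2 - 6*p - 7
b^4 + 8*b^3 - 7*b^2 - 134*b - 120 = (b - 4)*(b + 1)*(b + 5)*(b + 6)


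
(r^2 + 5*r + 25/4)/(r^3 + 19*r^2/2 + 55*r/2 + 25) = (r + 5/2)/(r^2 + 7*r + 10)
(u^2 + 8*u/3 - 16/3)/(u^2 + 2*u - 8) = (u - 4/3)/(u - 2)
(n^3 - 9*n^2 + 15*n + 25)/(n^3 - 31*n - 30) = (n^2 - 10*n + 25)/(n^2 - n - 30)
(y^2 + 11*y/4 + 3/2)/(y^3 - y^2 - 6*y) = (y + 3/4)/(y*(y - 3))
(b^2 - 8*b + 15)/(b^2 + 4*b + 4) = (b^2 - 8*b + 15)/(b^2 + 4*b + 4)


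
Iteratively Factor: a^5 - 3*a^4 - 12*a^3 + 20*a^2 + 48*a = (a - 3)*(a^4 - 12*a^2 - 16*a) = (a - 3)*(a + 2)*(a^3 - 2*a^2 - 8*a) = a*(a - 3)*(a + 2)*(a^2 - 2*a - 8) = a*(a - 4)*(a - 3)*(a + 2)*(a + 2)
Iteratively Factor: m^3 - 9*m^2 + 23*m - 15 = (m - 1)*(m^2 - 8*m + 15) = (m - 5)*(m - 1)*(m - 3)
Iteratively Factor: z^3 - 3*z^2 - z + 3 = (z - 1)*(z^2 - 2*z - 3) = (z - 3)*(z - 1)*(z + 1)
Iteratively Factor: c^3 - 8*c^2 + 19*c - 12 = (c - 4)*(c^2 - 4*c + 3) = (c - 4)*(c - 1)*(c - 3)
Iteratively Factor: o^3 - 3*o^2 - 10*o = (o - 5)*(o^2 + 2*o) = (o - 5)*(o + 2)*(o)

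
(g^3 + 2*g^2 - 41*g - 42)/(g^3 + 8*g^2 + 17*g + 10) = (g^2 + g - 42)/(g^2 + 7*g + 10)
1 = 1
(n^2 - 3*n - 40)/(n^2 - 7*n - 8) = (n + 5)/(n + 1)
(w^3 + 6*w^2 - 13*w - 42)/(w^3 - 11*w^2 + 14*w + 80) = (w^2 + 4*w - 21)/(w^2 - 13*w + 40)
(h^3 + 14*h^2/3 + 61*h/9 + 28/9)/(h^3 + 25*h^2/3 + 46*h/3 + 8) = (h + 7/3)/(h + 6)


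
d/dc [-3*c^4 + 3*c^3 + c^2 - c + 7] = -12*c^3 + 9*c^2 + 2*c - 1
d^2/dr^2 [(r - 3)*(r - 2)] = 2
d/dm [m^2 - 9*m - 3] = 2*m - 9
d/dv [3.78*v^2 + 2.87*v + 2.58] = 7.56*v + 2.87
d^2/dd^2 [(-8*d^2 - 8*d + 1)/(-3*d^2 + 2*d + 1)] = 30*(8*d^3 + 3*d^2 + 6*d - 1)/(27*d^6 - 54*d^5 + 9*d^4 + 28*d^3 - 3*d^2 - 6*d - 1)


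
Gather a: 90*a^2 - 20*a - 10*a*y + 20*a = 90*a^2 - 10*a*y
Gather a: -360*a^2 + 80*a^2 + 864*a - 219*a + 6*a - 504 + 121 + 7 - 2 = -280*a^2 + 651*a - 378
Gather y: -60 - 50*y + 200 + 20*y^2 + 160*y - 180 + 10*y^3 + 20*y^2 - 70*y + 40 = 10*y^3 + 40*y^2 + 40*y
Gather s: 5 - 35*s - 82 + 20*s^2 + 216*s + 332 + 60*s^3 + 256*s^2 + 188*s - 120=60*s^3 + 276*s^2 + 369*s + 135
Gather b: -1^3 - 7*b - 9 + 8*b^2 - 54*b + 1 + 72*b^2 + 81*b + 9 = 80*b^2 + 20*b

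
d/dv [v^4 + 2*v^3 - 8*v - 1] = 4*v^3 + 6*v^2 - 8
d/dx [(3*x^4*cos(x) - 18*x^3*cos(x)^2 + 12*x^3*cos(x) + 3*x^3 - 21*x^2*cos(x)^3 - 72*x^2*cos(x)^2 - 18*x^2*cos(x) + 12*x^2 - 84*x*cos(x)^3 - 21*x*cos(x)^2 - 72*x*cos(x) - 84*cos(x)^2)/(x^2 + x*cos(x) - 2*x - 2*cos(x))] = (-6*x^4*sin(x) + 42*x^3*sin(2*x) + 12*sqrt(2)*x^3*cos(x + pi/4) + 90*x^2*sin(x) + 84*x^2*sin(2*x) - 12*x^2*cos(x) - 21*x^2*cos(2*x) - 15*x^2 + 84*x*sin(x) - 336*x*sin(2*x) - 96*x*cos(x) + 84*x*cos(2*x) + 60*x - 336*sin(x) + 252*cos(x) + 168*cos(2*x) + 120)/(2*x^2 - 8*x + 8)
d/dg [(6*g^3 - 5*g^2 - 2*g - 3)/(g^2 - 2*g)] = 6*(g^4 - 4*g^3 + 2*g^2 + g - 1)/(g^2*(g^2 - 4*g + 4))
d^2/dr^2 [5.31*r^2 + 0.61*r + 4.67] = 10.6200000000000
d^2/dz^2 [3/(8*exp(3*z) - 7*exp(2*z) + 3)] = 12*((7 - 18*exp(z))*(8*exp(3*z) - 7*exp(2*z) + 3) + 2*(12*exp(z) - 7)^2*exp(2*z))*exp(2*z)/(8*exp(3*z) - 7*exp(2*z) + 3)^3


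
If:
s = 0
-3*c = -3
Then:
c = 1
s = 0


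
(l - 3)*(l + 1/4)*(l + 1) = l^3 - 7*l^2/4 - 7*l/2 - 3/4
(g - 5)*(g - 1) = g^2 - 6*g + 5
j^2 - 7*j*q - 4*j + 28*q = (j - 4)*(j - 7*q)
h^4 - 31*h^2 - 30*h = h*(h - 6)*(h + 1)*(h + 5)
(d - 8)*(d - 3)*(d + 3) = d^3 - 8*d^2 - 9*d + 72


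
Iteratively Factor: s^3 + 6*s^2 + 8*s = (s)*(s^2 + 6*s + 8) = s*(s + 2)*(s + 4)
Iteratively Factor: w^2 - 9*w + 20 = (w - 4)*(w - 5)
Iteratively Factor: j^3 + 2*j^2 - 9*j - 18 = (j + 2)*(j^2 - 9) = (j - 3)*(j + 2)*(j + 3)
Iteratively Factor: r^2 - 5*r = (r - 5)*(r)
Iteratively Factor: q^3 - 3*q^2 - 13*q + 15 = (q - 5)*(q^2 + 2*q - 3) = (q - 5)*(q - 1)*(q + 3)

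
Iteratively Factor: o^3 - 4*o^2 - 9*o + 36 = (o - 3)*(o^2 - o - 12) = (o - 3)*(o + 3)*(o - 4)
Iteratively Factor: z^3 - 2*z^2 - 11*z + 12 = (z - 4)*(z^2 + 2*z - 3) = (z - 4)*(z - 1)*(z + 3)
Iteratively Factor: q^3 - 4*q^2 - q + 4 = (q - 1)*(q^2 - 3*q - 4) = (q - 4)*(q - 1)*(q + 1)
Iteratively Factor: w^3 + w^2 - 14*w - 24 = (w - 4)*(w^2 + 5*w + 6) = (w - 4)*(w + 3)*(w + 2)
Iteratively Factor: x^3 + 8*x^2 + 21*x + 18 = (x + 3)*(x^2 + 5*x + 6) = (x + 3)^2*(x + 2)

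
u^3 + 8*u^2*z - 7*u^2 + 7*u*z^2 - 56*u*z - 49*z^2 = (u - 7)*(u + z)*(u + 7*z)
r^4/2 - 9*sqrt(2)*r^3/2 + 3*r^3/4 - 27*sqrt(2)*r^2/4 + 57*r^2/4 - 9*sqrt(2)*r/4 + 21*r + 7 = (r/2 + 1/2)*(r + 1/2)*(r - 7*sqrt(2))*(r - 2*sqrt(2))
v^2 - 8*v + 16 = (v - 4)^2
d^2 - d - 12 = (d - 4)*(d + 3)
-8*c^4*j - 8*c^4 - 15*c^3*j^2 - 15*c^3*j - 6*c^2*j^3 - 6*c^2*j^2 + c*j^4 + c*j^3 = (-8*c + j)*(c + j)^2*(c*j + c)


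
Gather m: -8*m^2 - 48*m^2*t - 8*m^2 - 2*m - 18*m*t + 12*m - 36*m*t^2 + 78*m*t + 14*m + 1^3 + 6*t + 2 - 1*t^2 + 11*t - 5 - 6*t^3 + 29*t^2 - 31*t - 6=m^2*(-48*t - 16) + m*(-36*t^2 + 60*t + 24) - 6*t^3 + 28*t^2 - 14*t - 8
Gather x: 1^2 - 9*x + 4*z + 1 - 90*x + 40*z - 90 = -99*x + 44*z - 88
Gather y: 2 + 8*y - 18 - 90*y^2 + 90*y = -90*y^2 + 98*y - 16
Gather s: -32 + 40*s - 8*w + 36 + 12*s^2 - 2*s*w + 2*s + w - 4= 12*s^2 + s*(42 - 2*w) - 7*w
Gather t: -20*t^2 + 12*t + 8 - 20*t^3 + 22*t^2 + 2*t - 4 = -20*t^3 + 2*t^2 + 14*t + 4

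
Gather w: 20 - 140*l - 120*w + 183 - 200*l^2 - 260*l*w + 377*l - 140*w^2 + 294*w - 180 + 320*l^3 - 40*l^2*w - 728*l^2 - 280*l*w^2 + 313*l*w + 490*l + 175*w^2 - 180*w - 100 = 320*l^3 - 928*l^2 + 727*l + w^2*(35 - 280*l) + w*(-40*l^2 + 53*l - 6) - 77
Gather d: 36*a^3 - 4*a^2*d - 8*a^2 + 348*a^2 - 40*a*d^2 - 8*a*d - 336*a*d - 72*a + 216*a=36*a^3 + 340*a^2 - 40*a*d^2 + 144*a + d*(-4*a^2 - 344*a)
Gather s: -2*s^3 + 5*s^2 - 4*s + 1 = -2*s^3 + 5*s^2 - 4*s + 1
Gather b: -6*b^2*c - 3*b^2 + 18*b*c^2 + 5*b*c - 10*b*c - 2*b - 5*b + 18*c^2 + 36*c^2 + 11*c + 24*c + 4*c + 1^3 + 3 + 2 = b^2*(-6*c - 3) + b*(18*c^2 - 5*c - 7) + 54*c^2 + 39*c + 6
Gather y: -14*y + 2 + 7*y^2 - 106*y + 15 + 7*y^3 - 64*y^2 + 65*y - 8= 7*y^3 - 57*y^2 - 55*y + 9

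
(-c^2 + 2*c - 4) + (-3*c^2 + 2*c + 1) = -4*c^2 + 4*c - 3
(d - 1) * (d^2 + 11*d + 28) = d^3 + 10*d^2 + 17*d - 28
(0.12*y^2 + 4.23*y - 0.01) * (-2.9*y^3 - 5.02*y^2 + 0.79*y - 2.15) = -0.348*y^5 - 12.8694*y^4 - 21.1108*y^3 + 3.1339*y^2 - 9.1024*y + 0.0215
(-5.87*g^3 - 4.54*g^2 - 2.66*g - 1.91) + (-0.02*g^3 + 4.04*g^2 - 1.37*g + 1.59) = -5.89*g^3 - 0.5*g^2 - 4.03*g - 0.32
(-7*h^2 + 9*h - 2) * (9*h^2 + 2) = -63*h^4 + 81*h^3 - 32*h^2 + 18*h - 4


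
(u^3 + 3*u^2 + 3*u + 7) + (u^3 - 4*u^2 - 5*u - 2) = 2*u^3 - u^2 - 2*u + 5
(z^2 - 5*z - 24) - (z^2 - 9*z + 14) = 4*z - 38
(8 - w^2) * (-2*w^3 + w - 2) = 2*w^5 - 17*w^3 + 2*w^2 + 8*w - 16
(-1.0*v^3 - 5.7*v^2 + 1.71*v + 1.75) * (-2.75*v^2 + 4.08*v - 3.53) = 2.75*v^5 + 11.595*v^4 - 24.4285*v^3 + 22.2853*v^2 + 1.1037*v - 6.1775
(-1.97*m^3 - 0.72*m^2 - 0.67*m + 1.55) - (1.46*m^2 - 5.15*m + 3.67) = -1.97*m^3 - 2.18*m^2 + 4.48*m - 2.12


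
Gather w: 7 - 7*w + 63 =70 - 7*w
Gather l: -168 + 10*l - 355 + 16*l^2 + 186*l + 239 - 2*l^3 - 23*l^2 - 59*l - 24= -2*l^3 - 7*l^2 + 137*l - 308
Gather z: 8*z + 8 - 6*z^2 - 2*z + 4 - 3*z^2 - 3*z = -9*z^2 + 3*z + 12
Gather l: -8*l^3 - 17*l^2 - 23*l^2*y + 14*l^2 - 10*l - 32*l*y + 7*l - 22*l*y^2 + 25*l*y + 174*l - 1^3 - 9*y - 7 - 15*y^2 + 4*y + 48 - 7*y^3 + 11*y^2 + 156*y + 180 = -8*l^3 + l^2*(-23*y - 3) + l*(-22*y^2 - 7*y + 171) - 7*y^3 - 4*y^2 + 151*y + 220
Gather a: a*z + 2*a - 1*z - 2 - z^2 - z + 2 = a*(z + 2) - z^2 - 2*z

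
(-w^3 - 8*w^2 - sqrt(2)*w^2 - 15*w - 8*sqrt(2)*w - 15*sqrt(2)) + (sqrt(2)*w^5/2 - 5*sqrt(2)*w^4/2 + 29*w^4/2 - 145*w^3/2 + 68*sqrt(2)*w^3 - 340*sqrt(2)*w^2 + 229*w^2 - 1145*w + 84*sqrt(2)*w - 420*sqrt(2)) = sqrt(2)*w^5/2 - 5*sqrt(2)*w^4/2 + 29*w^4/2 - 147*w^3/2 + 68*sqrt(2)*w^3 - 341*sqrt(2)*w^2 + 221*w^2 - 1160*w + 76*sqrt(2)*w - 435*sqrt(2)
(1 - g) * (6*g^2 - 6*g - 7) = -6*g^3 + 12*g^2 + g - 7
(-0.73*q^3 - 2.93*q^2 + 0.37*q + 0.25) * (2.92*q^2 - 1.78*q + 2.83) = -2.1316*q^5 - 7.2562*q^4 + 4.2299*q^3 - 8.2205*q^2 + 0.6021*q + 0.7075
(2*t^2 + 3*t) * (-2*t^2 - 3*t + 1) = -4*t^4 - 12*t^3 - 7*t^2 + 3*t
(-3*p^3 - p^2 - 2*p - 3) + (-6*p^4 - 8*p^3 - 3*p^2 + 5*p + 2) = -6*p^4 - 11*p^3 - 4*p^2 + 3*p - 1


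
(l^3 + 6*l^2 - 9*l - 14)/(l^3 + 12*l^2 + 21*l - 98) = (l + 1)/(l + 7)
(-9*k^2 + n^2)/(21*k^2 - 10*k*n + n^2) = (-3*k - n)/(7*k - n)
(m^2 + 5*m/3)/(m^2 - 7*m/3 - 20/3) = m/(m - 4)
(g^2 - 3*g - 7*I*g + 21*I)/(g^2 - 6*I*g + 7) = (g - 3)/(g + I)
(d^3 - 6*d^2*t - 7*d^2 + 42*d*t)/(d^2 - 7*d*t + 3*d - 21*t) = d*(d^2 - 6*d*t - 7*d + 42*t)/(d^2 - 7*d*t + 3*d - 21*t)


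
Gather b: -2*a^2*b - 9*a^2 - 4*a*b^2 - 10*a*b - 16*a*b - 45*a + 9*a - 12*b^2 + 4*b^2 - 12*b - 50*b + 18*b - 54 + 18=-9*a^2 - 36*a + b^2*(-4*a - 8) + b*(-2*a^2 - 26*a - 44) - 36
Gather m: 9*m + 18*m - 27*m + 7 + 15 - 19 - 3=0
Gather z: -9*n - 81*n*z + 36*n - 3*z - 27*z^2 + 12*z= 27*n - 27*z^2 + z*(9 - 81*n)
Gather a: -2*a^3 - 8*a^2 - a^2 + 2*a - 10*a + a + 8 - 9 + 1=-2*a^3 - 9*a^2 - 7*a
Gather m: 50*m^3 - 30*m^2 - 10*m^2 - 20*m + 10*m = 50*m^3 - 40*m^2 - 10*m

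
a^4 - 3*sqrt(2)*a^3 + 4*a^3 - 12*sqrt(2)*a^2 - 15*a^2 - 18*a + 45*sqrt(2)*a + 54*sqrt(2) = (a - 3)*(a + 1)*(a + 6)*(a - 3*sqrt(2))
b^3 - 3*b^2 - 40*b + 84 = (b - 7)*(b - 2)*(b + 6)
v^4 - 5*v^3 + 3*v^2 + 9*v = v*(v - 3)^2*(v + 1)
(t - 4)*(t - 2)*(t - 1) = t^3 - 7*t^2 + 14*t - 8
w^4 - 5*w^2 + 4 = (w - 2)*(w - 1)*(w + 1)*(w + 2)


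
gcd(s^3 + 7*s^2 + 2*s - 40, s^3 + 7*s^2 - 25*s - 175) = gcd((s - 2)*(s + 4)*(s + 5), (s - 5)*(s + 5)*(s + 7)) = s + 5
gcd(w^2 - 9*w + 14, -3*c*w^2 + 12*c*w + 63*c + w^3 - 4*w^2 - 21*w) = w - 7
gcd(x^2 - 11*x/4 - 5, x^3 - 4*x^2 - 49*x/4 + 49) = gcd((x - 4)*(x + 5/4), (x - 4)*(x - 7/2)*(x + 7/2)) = x - 4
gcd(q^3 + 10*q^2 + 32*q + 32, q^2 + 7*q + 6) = 1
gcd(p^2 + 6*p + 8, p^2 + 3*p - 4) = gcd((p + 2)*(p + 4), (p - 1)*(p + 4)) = p + 4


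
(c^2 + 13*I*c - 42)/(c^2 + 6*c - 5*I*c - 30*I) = (c^2 + 13*I*c - 42)/(c^2 + c*(6 - 5*I) - 30*I)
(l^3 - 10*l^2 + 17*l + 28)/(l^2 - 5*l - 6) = (l^2 - 11*l + 28)/(l - 6)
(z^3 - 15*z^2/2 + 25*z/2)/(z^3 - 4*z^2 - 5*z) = (z - 5/2)/(z + 1)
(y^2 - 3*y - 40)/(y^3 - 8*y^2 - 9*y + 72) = (y + 5)/(y^2 - 9)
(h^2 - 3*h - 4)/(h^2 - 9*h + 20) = (h + 1)/(h - 5)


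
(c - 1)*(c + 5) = c^2 + 4*c - 5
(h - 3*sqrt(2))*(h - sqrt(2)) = h^2 - 4*sqrt(2)*h + 6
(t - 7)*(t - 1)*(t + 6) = t^3 - 2*t^2 - 41*t + 42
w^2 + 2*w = w*(w + 2)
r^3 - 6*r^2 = r^2*(r - 6)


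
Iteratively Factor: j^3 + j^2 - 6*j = (j)*(j^2 + j - 6) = j*(j - 2)*(j + 3)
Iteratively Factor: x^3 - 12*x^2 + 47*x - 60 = (x - 5)*(x^2 - 7*x + 12) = (x - 5)*(x - 3)*(x - 4)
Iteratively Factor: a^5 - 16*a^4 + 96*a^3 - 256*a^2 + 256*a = (a - 4)*(a^4 - 12*a^3 + 48*a^2 - 64*a) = (a - 4)^2*(a^3 - 8*a^2 + 16*a) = (a - 4)^3*(a^2 - 4*a) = (a - 4)^4*(a)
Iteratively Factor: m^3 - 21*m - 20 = (m - 5)*(m^2 + 5*m + 4) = (m - 5)*(m + 1)*(m + 4)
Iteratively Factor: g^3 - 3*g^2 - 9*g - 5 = (g + 1)*(g^2 - 4*g - 5) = (g + 1)^2*(g - 5)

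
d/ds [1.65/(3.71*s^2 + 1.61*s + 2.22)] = (-12.243*s - 2.6565)/(3.71*s^2 + 1.61*s + 2.22)^2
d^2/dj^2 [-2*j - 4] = 0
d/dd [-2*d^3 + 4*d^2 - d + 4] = -6*d^2 + 8*d - 1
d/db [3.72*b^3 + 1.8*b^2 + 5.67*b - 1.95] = 11.16*b^2 + 3.6*b + 5.67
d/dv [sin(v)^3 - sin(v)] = (3*sin(v)^2 - 1)*cos(v)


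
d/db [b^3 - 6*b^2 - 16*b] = 3*b^2 - 12*b - 16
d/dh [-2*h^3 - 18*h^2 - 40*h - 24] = -6*h^2 - 36*h - 40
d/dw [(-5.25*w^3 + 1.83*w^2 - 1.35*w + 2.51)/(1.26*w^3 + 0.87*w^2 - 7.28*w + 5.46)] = (3.5527136788005e-15*w^5 - 6.8733*w^4 + 79.842*w^3 - 107.6307*w^2 + 15.6162*w + 10.9018)/(1.5876*w^6 + 2.1924*w^5 - 17.5887*w^4 + 1.092*w^3 + 62.4988*w^2 - 79.4976*w + 29.8116)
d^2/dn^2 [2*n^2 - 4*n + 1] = 4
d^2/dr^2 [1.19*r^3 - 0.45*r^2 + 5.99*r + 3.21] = 7.14*r - 0.9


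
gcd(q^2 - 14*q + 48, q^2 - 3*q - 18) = q - 6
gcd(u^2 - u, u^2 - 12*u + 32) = 1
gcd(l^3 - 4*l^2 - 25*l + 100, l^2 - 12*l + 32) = l - 4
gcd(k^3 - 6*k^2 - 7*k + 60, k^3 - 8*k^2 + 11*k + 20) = k^2 - 9*k + 20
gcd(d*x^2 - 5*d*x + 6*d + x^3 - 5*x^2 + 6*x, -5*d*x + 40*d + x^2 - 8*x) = 1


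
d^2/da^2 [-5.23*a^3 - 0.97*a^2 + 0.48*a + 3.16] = -31.38*a - 1.94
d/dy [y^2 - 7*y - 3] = 2*y - 7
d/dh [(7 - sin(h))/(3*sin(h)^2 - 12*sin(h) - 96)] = (sin(h)^2 - 14*sin(h) + 60)*cos(h)/(3*(sin(h) - 8)^2*(sin(h) + 4)^2)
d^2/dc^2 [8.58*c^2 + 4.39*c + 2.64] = 17.1600000000000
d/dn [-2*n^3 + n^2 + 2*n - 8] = -6*n^2 + 2*n + 2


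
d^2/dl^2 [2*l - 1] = 0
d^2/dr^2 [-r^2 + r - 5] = -2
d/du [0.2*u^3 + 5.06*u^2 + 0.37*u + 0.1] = 0.6*u^2 + 10.12*u + 0.37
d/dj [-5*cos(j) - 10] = 5*sin(j)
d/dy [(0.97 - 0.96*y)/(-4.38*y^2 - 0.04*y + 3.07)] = (-4.2048*y^2 + 8.4972*y - 2.9084)/(19.1844*y^4 + 0.3504*y^3 - 26.8916*y^2 - 0.2456*y + 9.4249)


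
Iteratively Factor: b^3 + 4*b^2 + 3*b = (b)*(b^2 + 4*b + 3) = b*(b + 1)*(b + 3)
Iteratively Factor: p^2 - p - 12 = (p + 3)*(p - 4)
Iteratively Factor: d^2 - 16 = (d + 4)*(d - 4)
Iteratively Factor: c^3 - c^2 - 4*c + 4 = (c + 2)*(c^2 - 3*c + 2) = (c - 2)*(c + 2)*(c - 1)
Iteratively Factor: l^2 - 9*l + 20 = (l - 5)*(l - 4)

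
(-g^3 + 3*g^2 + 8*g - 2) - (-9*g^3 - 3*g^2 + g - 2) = 8*g^3 + 6*g^2 + 7*g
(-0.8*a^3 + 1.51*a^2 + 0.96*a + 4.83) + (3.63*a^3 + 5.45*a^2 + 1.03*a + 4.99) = 2.83*a^3 + 6.96*a^2 + 1.99*a + 9.82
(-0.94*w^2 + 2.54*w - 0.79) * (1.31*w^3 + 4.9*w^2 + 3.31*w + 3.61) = -1.2314*w^5 - 1.2786*w^4 + 8.2997*w^3 + 1.143*w^2 + 6.5545*w - 2.8519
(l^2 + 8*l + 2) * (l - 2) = l^3 + 6*l^2 - 14*l - 4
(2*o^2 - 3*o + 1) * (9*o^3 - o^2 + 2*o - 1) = 18*o^5 - 29*o^4 + 16*o^3 - 9*o^2 + 5*o - 1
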